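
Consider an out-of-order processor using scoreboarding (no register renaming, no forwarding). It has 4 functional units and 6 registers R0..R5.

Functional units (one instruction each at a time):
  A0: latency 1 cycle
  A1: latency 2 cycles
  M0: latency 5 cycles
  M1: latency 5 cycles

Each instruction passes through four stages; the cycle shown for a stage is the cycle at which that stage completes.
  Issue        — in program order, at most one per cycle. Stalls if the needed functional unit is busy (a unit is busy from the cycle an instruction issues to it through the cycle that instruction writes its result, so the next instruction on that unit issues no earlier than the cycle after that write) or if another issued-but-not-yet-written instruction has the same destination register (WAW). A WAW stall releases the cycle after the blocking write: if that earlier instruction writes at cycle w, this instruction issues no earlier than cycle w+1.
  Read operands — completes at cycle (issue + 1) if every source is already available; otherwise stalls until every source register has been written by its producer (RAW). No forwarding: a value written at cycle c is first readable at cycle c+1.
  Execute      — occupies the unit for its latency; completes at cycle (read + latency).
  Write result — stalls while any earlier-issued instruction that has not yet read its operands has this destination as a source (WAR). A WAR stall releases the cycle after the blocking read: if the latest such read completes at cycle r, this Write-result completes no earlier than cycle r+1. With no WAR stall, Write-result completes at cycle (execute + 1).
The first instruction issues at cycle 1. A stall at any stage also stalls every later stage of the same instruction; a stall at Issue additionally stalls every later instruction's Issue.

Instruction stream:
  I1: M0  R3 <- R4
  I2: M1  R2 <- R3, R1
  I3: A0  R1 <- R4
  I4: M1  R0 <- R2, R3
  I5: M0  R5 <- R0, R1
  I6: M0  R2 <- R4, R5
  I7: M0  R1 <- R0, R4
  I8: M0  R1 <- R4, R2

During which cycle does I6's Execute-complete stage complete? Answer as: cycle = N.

cycle = 37

I1: IS=1 RO=2 EX=7 WR=8
I2: IS=2 RO=9 EX=14 WR=15  [RAW R3: wait I1 write@8]
I3: IS=3 RO=4 EX=5 WR=10  [WAR R1: wait I2 read@9]
I4: IS=16 RO=17 EX=22 WR=23  [struct: M1 busy until I2 writes@15]
I5: IS=17 RO=24 EX=29 WR=30  [RAW R0: wait I4 write@23]
I6: IS=31 RO=32 EX=37 WR=38  [struct: M0 busy until I5 writes@30]
I7: IS=39 RO=40 EX=45 WR=46  [struct: M0 busy until I6 writes@38]
I8: IS=47 RO=48 EX=53 WR=54  [struct: M0 busy until I7 writes@46]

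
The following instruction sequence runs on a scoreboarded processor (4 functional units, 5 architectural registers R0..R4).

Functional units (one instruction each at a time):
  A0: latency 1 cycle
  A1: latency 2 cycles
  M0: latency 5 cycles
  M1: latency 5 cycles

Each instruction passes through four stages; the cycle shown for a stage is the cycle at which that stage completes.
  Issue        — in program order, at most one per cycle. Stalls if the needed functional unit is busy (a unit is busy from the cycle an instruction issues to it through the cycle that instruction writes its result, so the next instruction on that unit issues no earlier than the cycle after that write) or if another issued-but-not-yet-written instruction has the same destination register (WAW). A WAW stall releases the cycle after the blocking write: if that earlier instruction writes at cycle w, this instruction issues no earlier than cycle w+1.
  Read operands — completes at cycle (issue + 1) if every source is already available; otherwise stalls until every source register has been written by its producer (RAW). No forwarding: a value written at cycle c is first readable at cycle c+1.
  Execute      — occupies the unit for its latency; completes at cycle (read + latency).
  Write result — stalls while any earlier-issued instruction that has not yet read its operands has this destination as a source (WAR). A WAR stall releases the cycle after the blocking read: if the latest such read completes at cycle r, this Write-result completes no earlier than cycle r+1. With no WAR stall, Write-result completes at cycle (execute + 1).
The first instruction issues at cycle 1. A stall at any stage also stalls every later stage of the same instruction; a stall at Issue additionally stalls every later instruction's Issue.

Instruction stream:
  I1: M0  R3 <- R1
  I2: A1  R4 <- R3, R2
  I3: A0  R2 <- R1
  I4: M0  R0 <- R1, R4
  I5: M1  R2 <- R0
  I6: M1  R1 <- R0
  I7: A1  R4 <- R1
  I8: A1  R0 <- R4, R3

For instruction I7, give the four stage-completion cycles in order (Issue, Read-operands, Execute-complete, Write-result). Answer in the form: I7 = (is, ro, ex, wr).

I7 = (28, 35, 37, 38)

[1] I1→M0
[2] I1 RO | I2→A1
[3] I3→A0
[4] I3 RO
[5] I3 EX
[7] I1 EX
[8] I1 WR R3
[9] I2 RO | I4→M0
[10] I3 WR R2
[11] I2 EX | I5→M1
[12] I2 WR R4
[13] I4 RO
[18] I4 EX
[19] I4 WR R0
[20] I5 RO
[25] I5 EX
[26] I5 WR R2
[27] I6→M1
[28] I6 RO | I7→A1
[33] I6 EX
[34] I6 WR R1
[35] I7 RO
[37] I7 EX
[38] I7 WR R4
[39] I8→A1
[40] I8 RO
[42] I8 EX
[43] I8 WR R0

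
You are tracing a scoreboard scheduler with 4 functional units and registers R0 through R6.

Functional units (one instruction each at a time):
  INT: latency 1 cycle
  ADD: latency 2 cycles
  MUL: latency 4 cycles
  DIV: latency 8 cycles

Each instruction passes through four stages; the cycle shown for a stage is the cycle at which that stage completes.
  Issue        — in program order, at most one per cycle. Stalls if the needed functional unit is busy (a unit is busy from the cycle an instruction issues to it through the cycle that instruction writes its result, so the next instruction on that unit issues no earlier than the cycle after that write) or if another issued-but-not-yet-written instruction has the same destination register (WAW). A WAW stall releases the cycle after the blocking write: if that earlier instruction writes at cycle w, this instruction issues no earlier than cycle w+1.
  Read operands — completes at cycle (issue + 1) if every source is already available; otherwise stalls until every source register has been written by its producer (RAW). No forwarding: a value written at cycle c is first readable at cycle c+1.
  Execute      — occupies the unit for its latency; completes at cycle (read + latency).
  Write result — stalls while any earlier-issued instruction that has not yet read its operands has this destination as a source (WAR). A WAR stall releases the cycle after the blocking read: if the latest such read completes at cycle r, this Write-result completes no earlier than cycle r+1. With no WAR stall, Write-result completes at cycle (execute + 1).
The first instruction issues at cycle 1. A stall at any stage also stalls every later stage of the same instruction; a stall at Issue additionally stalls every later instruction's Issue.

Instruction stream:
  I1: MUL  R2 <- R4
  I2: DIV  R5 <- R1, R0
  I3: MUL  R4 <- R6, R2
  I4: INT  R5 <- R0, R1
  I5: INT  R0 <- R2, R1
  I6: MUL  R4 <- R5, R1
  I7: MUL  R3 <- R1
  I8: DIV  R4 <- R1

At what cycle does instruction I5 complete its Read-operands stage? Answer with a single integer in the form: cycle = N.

cycle = 18

t=1  I1 dispatched to MUL
t=2  I1 operands ready · I2 dispatched to DIV
t=3  I2 operands ready
t=6  I1 complete
t=7  R2←I1
t=8  I3 dispatched to MUL
t=9  I3 operands ready
t=11  I2 complete
t=12  R5←I2
t=13  I3 complete · I4 dispatched to INT
t=14  R4←I3 · I4 operands ready
t=15  I4 complete
t=16  R5←I4
t=17  I5 dispatched to INT
t=18  I5 operands ready · I6 dispatched to MUL
t=19  I5 complete · I6 operands ready
t=20  R0←I5
t=23  I6 complete
t=24  R4←I6
t=25  I7 dispatched to MUL
t=26  I7 operands ready · I8 dispatched to DIV
t=27  I8 operands ready
t=30  I7 complete
t=31  R3←I7
t=35  I8 complete
t=36  R4←I8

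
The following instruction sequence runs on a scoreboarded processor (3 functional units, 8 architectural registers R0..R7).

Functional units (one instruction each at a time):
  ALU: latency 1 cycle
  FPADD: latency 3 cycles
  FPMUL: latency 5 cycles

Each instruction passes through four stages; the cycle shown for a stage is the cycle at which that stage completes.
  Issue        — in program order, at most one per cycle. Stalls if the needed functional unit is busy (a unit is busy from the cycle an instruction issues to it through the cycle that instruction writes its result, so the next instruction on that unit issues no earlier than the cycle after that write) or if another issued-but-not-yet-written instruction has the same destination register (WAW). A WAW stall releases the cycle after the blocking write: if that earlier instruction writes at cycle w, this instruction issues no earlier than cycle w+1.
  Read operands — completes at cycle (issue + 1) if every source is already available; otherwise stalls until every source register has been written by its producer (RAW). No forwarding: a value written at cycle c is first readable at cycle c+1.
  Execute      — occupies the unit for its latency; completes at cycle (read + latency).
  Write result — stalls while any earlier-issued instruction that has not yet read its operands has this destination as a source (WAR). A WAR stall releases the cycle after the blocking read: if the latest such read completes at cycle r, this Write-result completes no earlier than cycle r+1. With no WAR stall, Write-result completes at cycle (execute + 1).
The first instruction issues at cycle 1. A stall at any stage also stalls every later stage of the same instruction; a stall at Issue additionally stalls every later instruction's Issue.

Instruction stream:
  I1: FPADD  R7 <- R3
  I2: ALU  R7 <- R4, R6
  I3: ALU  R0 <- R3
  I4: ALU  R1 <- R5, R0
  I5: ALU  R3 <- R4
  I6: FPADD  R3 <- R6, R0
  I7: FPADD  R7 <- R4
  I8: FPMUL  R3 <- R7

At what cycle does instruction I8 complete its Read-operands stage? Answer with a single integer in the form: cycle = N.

cycle = 35

c1: issue I1 (FPADD)
c2: I1 read-ops
c5: I1 finished on FPADD
c6: I1→R7
c7: issue I2 (ALU)
c8: I2 read-ops
c9: I2 finished on ALU
c10: I2→R7
c11: issue I3 (ALU)
c12: I3 read-ops
c13: I3 finished on ALU
c14: I3→R0
c15: issue I4 (ALU)
c16: I4 read-ops
c17: I4 finished on ALU
c18: I4→R1
c19: issue I5 (ALU)
c20: I5 read-ops
c21: I5 finished on ALU
c22: I5→R3
c23: issue I6 (FPADD)
c24: I6 read-ops
c27: I6 finished on FPADD
c28: I6→R3
c29: issue I7 (FPADD)
c30: I7 read-ops · issue I8 (FPMUL)
c33: I7 finished on FPADD
c34: I7→R7
c35: I8 read-ops
c40: I8 finished on FPMUL
c41: I8→R3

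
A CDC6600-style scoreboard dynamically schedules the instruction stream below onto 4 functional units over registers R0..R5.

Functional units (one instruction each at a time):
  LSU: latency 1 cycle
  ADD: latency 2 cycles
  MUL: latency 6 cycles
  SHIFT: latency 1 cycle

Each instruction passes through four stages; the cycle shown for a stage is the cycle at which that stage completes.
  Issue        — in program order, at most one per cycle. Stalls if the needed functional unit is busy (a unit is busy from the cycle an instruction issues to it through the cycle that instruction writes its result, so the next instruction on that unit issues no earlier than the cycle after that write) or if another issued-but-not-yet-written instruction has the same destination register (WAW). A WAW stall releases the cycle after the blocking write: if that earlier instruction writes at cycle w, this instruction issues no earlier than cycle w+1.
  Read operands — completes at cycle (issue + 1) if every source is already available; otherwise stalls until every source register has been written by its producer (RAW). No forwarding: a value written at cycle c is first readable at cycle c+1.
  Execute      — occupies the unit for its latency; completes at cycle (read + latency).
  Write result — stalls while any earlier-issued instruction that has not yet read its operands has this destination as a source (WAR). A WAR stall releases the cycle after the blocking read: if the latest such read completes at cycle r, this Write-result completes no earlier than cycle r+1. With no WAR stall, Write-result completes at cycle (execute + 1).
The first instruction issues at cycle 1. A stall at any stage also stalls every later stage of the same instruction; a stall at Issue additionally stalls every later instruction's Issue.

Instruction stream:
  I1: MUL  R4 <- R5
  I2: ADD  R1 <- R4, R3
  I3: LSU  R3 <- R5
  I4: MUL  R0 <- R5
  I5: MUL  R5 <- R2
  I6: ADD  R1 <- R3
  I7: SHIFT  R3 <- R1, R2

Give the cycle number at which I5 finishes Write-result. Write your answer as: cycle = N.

cycle = 27

I1 -> (1, 2, 8, 9)
I2 -> (2, 10, 12, 13)  // RAW R4: wait I1 write@9
I3 -> (3, 4, 5, 11)  // WAR R3: wait I2 read@10
I4 -> (10, 11, 17, 18)  // struct: MUL busy until I1 writes@9
I5 -> (19, 20, 26, 27)  // struct: MUL busy until I4 writes@18
I6 -> (20, 21, 23, 24)
I7 -> (21, 25, 26, 27)  // RAW R1: wait I6 write@24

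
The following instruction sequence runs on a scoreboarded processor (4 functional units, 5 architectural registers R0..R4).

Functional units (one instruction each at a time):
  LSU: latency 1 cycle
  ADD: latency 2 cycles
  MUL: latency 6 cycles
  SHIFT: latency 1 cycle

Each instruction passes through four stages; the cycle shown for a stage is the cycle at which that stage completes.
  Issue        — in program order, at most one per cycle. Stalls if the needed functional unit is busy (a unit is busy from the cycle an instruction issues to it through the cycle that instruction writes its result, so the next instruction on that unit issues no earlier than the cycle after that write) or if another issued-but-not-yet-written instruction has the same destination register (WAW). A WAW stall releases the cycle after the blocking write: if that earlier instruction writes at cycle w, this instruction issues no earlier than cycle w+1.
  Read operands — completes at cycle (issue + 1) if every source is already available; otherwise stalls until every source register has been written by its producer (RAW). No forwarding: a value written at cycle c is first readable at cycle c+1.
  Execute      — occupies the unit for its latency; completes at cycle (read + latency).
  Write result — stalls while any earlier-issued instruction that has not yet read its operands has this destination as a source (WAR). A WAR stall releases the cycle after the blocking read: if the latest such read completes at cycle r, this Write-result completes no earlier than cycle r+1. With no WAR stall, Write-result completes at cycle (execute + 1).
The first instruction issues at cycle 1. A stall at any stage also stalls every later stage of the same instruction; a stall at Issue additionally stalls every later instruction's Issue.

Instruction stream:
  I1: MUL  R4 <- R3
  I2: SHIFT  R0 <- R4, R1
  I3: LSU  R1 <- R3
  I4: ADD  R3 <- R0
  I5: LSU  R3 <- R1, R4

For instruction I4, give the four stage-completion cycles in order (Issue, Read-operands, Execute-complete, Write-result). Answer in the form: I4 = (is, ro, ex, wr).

cycle 1: I1 issues→MUL
cycle 2: I1 reads, I2 issues→SHIFT
cycle 3: I3 issues→LSU
cycle 4: I3 reads, I4 issues→ADD
cycle 5: I3 exec-done
cycle 8: I1 exec-done
cycle 9: I1 writes R4
cycle 10: I2 reads
cycle 11: I2 exec-done, I3 writes R1
cycle 12: I2 writes R0
cycle 13: I4 reads
cycle 15: I4 exec-done
cycle 16: I4 writes R3
cycle 17: I5 issues→LSU
cycle 18: I5 reads
cycle 19: I5 exec-done
cycle 20: I5 writes R3

I4 = (4, 13, 15, 16)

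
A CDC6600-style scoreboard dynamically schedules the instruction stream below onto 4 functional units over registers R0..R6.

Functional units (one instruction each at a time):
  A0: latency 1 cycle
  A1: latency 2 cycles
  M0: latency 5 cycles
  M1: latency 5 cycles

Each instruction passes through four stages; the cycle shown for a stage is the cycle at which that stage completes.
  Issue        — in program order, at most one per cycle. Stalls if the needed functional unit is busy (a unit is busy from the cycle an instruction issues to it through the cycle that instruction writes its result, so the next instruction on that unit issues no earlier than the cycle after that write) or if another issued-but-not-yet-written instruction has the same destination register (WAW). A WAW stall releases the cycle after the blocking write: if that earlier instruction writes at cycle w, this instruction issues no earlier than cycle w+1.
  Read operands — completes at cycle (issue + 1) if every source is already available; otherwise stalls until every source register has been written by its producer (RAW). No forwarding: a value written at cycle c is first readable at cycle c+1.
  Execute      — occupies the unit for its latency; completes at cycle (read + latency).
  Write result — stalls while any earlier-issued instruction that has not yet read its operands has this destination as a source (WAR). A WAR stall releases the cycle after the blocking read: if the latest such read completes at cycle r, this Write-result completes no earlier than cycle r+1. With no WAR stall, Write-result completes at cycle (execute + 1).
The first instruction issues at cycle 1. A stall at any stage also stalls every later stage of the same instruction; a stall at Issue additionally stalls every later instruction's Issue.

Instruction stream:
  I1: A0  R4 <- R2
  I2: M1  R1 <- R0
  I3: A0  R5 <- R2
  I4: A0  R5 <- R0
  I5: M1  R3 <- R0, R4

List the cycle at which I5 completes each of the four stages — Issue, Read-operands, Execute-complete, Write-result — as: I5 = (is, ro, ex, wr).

I5 = (10, 11, 16, 17)

  I1 | 1 | 2 | 3 | 4
  I2 | 2 | 3 | 8 | 9
  I3 | 5 | 6 | 7 | 8   struct: A0 busy until I1 writes@4
  I4 | 9 | 10 | 11 | 12   struct: A0 busy until I3 writes@8
  I5 | 10 | 11 | 16 | 17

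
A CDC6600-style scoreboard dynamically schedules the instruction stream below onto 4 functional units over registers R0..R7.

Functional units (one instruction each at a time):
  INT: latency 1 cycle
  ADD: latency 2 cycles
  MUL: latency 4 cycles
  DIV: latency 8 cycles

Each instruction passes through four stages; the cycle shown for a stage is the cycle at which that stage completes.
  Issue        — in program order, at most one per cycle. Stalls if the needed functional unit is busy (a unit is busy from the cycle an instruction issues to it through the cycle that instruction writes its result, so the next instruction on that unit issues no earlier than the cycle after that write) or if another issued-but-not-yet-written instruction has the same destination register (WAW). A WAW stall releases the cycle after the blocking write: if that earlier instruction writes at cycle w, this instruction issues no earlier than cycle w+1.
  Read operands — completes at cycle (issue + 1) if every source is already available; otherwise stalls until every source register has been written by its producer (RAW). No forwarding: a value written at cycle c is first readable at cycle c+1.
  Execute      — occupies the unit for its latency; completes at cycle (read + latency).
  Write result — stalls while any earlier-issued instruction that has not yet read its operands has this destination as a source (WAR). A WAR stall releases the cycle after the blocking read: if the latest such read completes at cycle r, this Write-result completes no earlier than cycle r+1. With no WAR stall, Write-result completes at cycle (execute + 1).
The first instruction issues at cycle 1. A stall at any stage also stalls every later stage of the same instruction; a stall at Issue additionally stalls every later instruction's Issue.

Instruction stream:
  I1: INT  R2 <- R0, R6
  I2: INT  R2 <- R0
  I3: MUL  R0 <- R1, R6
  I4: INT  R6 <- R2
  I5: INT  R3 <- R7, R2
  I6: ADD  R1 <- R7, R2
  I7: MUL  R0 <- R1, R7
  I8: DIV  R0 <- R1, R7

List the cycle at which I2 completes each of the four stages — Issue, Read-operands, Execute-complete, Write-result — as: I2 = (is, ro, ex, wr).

1) issue 1, read 2, done 3, write 4
2) issue 5, read 6, done 7, write 8  <struct: INT busy until I1 writes@4>
3) issue 6, read 7, done 11, write 12
4) issue 9, read 10, done 11, write 12  <struct: INT busy until I2 writes@8>
5) issue 13, read 14, done 15, write 16  <struct: INT busy until I4 writes@12>
6) issue 14, read 15, done 17, write 18
7) issue 15, read 19, done 23, write 24  <RAW R1: wait I6 write@18>
8) issue 25, read 26, done 34, write 35  <WAW R0: wait I7 write@24>

I2 = (5, 6, 7, 8)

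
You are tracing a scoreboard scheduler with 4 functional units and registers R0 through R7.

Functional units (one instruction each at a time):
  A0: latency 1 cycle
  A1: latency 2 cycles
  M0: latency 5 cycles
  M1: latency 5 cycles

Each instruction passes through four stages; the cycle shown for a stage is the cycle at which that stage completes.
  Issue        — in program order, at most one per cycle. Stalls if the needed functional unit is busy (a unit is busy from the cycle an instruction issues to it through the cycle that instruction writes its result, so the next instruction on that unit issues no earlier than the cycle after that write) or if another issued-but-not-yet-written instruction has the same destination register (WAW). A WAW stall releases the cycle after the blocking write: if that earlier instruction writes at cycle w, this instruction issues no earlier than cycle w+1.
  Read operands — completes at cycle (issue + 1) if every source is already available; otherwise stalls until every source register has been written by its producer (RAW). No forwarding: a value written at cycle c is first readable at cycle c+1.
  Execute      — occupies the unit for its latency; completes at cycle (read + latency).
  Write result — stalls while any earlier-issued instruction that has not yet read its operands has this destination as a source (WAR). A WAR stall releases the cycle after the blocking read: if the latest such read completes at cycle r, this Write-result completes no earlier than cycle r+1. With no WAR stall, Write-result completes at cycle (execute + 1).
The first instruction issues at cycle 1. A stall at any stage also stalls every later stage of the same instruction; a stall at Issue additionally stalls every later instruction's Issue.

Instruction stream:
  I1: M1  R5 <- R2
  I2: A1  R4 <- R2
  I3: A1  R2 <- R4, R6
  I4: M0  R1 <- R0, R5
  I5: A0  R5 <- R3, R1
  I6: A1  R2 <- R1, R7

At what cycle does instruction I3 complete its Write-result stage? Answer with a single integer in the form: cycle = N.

cycle = 11

I1  is:1  ro:2  ex:7  wr:8
I2  is:2  ro:3  ex:5  wr:6
I3  is:7  ro:8  ex:10  wr:11  — struct: A1 busy until I2 writes@6
I4  is:8  ro:9  ex:14  wr:15
I5  is:9  ro:16  ex:17  wr:18  — RAW R1: wait I4 write@15
I6  is:12  ro:16  ex:18  wr:19  — struct: A1 busy until I3 writes@11, RAW R1: wait I4 write@15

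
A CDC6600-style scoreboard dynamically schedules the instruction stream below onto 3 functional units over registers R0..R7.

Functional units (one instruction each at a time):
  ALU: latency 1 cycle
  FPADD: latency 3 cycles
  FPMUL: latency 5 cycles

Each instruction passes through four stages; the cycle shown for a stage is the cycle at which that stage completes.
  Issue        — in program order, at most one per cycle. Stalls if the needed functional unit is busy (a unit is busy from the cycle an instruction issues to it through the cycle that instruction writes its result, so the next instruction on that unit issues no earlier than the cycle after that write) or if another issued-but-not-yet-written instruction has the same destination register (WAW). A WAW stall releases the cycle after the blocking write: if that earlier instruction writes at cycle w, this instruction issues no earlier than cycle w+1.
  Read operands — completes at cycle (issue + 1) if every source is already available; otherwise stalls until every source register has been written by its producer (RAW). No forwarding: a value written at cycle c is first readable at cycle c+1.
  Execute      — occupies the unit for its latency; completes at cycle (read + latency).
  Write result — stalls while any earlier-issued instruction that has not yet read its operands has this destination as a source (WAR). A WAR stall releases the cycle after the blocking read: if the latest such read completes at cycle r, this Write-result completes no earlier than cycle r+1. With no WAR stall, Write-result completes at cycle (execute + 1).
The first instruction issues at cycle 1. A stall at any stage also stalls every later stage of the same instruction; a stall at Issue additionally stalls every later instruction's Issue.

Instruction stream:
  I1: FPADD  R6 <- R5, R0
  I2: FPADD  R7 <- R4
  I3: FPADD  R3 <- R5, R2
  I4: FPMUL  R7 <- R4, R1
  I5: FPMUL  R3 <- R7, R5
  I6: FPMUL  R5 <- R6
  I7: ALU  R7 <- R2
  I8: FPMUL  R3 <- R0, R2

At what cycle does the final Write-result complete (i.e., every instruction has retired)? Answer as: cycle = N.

t=1  issue I1 (FPADD)
t=2  I1 read-ops
t=5  I1 finished on FPADD
t=6  I1→R6
t=7  issue I2 (FPADD)
t=8  I2 read-ops
t=11  I2 finished on FPADD
t=12  I2→R7
t=13  issue I3 (FPADD)
t=14  I3 read-ops | issue I4 (FPMUL)
t=15  I4 read-ops
t=17  I3 finished on FPADD
t=18  I3→R3
t=20  I4 finished on FPMUL
t=21  I4→R7
t=22  issue I5 (FPMUL)
t=23  I5 read-ops
t=28  I5 finished on FPMUL
t=29  I5→R3
t=30  issue I6 (FPMUL)
t=31  I6 read-ops | issue I7 (ALU)
t=32  I7 read-ops
t=33  I7 finished on ALU
t=34  I7→R7
t=36  I6 finished on FPMUL
t=37  I6→R5
t=38  issue I8 (FPMUL)
t=39  I8 read-ops
t=44  I8 finished on FPMUL
t=45  I8→R3

cycle = 45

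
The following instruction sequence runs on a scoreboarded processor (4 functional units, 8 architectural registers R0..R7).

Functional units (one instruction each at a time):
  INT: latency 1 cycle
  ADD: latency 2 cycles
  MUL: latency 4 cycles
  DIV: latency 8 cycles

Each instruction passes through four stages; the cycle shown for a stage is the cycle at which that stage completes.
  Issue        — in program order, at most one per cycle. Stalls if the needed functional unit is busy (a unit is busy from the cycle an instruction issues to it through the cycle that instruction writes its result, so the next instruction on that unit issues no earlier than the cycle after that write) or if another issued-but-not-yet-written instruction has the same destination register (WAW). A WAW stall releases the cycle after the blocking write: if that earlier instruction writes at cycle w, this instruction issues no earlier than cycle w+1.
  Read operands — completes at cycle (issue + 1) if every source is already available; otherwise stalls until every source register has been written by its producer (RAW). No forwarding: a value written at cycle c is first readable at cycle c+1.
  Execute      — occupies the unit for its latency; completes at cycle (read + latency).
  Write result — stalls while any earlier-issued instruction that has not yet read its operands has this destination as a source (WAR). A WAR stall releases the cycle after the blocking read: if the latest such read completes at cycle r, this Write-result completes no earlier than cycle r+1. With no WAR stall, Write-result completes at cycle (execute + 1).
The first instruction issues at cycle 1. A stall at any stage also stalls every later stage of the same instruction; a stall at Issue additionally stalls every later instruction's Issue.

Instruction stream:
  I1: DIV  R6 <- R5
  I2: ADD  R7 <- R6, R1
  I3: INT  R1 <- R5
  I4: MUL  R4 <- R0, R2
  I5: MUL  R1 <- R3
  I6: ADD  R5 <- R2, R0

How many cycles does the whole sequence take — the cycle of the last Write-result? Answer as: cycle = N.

cycle = 20

cycle 1: I1 issues→DIV
cycle 2: I1 reads | I2 issues→ADD
cycle 3: I3 issues→INT
cycle 4: I3 reads | I4 issues→MUL
cycle 5: I3 exec-done | I4 reads
cycle 9: I4 exec-done
cycle 10: I1 exec-done | I4 writes R4
cycle 11: I1 writes R6
cycle 12: I2 reads
cycle 13: I3 writes R1
cycle 14: I2 exec-done | I5 issues→MUL
cycle 15: I2 writes R7 | I5 reads
cycle 16: I6 issues→ADD
cycle 17: I6 reads
cycle 19: I5 exec-done | I6 exec-done
cycle 20: I5 writes R1 | I6 writes R5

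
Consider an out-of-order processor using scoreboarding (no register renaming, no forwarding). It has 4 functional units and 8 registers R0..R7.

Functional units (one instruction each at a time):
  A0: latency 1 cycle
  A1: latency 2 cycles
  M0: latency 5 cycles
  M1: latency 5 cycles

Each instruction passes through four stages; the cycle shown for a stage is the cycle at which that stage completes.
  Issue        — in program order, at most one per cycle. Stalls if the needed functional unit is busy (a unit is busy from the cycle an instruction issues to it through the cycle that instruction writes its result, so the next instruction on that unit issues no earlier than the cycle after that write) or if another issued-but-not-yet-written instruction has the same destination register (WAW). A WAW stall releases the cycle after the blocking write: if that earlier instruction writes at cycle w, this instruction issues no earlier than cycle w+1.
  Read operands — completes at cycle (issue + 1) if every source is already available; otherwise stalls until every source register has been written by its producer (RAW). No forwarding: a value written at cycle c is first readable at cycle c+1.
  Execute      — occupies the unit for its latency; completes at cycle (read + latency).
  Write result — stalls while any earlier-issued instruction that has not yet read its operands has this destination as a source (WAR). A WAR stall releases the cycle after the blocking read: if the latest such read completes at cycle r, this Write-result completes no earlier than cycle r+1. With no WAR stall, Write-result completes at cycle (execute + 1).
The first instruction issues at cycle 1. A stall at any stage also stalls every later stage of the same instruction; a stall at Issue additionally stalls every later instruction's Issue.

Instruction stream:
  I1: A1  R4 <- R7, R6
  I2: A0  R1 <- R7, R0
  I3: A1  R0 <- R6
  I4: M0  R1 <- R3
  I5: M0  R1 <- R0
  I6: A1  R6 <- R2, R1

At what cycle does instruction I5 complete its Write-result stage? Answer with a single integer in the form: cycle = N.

cycle = 22

[1] I1 issues→A1
[2] I1 reads | I2 issues→A0
[3] I2 reads
[4] I1 exec-done | I2 exec-done
[5] I1 writes R4 | I2 writes R1
[6] I3 issues→A1
[7] I3 reads | I4 issues→M0
[8] I4 reads
[9] I3 exec-done
[10] I3 writes R0
[13] I4 exec-done
[14] I4 writes R1
[15] I5 issues→M0
[16] I5 reads | I6 issues→A1
[21] I5 exec-done
[22] I5 writes R1
[23] I6 reads
[25] I6 exec-done
[26] I6 writes R6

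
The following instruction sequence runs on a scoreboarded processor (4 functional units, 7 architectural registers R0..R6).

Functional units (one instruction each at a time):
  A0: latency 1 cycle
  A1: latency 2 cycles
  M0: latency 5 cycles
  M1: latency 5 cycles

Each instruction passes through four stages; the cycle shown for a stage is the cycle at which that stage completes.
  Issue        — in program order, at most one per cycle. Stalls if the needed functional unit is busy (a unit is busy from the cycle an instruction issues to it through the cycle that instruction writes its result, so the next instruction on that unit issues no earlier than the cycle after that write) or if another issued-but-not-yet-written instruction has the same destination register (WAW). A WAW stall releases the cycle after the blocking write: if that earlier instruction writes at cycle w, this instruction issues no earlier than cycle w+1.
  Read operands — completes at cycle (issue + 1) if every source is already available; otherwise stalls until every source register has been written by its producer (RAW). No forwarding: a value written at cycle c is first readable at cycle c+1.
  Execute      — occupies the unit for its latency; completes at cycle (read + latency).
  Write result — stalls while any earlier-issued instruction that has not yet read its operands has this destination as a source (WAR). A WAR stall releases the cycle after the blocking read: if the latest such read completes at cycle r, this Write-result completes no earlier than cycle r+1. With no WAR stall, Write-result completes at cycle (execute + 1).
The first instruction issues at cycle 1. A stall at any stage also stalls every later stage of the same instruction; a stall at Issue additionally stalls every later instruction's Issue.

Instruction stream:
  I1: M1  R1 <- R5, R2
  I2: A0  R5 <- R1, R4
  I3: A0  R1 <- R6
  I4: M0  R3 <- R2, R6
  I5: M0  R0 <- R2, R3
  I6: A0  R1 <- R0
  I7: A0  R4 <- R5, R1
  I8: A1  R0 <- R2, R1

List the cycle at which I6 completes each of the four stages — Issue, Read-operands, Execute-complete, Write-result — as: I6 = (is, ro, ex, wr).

I6 = (22, 29, 30, 31)

[1] I1 issues→M1
[2] I1 reads; I2 issues→A0
[7] I1 exec-done
[8] I1 writes R1
[9] I2 reads
[10] I2 exec-done
[11] I2 writes R5
[12] I3 issues→A0
[13] I3 reads; I4 issues→M0
[14] I3 exec-done; I4 reads
[15] I3 writes R1
[19] I4 exec-done
[20] I4 writes R3
[21] I5 issues→M0
[22] I5 reads; I6 issues→A0
[27] I5 exec-done
[28] I5 writes R0
[29] I6 reads
[30] I6 exec-done
[31] I6 writes R1
[32] I7 issues→A0
[33] I7 reads; I8 issues→A1
[34] I7 exec-done; I8 reads
[35] I7 writes R4
[36] I8 exec-done
[37] I8 writes R0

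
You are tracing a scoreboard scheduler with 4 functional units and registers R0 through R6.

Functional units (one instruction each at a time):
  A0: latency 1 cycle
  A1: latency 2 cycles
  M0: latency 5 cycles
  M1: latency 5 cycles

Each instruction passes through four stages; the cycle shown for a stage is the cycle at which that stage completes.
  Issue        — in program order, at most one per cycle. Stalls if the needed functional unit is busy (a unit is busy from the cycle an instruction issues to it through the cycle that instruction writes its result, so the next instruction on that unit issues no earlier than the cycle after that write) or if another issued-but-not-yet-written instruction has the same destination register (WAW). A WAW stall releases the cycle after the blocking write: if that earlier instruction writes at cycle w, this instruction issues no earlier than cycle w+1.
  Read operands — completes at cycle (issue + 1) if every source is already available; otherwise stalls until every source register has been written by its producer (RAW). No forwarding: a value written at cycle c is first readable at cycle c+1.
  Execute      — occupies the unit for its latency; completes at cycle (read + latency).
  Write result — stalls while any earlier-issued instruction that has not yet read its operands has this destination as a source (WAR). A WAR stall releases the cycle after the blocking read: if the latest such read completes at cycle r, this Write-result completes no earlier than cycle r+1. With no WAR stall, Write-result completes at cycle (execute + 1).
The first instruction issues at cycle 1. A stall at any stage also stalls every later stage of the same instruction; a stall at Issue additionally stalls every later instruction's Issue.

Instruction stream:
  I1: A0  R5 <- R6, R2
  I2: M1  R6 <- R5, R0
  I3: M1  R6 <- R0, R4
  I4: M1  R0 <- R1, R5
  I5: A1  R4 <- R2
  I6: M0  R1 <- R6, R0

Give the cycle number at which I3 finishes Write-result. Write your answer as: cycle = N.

cycle = 19

I1: IS=1 RO=2 EX=3 WR=4
I2: IS=2 RO=5 EX=10 WR=11  [RAW R5: wait I1 write@4]
I3: IS=12 RO=13 EX=18 WR=19  [struct: M1 busy until I2 writes@11]
I4: IS=20 RO=21 EX=26 WR=27  [struct: M1 busy until I3 writes@19]
I5: IS=21 RO=22 EX=24 WR=25
I6: IS=22 RO=28 EX=33 WR=34  [RAW R0: wait I4 write@27]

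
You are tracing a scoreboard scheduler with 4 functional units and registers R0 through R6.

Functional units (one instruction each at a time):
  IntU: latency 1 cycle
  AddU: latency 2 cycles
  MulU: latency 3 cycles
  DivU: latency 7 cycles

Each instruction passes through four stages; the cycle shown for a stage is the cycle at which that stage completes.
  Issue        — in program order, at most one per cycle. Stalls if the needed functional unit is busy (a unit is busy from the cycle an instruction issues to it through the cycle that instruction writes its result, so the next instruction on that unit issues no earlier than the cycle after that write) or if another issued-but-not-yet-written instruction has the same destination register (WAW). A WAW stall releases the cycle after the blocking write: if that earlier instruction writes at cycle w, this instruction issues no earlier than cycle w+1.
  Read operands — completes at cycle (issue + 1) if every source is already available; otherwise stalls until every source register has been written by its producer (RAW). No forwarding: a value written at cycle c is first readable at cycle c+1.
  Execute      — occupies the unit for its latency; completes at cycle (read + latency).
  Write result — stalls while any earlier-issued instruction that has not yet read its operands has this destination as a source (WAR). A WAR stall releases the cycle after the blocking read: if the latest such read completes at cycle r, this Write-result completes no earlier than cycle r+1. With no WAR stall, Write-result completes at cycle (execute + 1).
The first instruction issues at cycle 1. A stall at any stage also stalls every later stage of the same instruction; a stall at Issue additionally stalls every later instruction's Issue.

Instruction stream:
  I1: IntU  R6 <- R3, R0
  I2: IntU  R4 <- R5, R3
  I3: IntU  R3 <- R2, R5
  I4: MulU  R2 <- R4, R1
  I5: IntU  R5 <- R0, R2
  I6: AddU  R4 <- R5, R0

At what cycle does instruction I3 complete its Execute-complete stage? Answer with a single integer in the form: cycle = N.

1) issue 1, read 2, done 3, write 4
2) issue 5, read 6, done 7, write 8  <struct: IntU busy until I1 writes@4>
3) issue 9, read 10, done 11, write 12  <struct: IntU busy until I2 writes@8>
4) issue 10, read 11, done 14, write 15
5) issue 13, read 16, done 17, write 18  <struct: IntU busy until I3 writes@12 / RAW R2: wait I4 write@15>
6) issue 14, read 19, done 21, write 22  <RAW R5: wait I5 write@18>

cycle = 11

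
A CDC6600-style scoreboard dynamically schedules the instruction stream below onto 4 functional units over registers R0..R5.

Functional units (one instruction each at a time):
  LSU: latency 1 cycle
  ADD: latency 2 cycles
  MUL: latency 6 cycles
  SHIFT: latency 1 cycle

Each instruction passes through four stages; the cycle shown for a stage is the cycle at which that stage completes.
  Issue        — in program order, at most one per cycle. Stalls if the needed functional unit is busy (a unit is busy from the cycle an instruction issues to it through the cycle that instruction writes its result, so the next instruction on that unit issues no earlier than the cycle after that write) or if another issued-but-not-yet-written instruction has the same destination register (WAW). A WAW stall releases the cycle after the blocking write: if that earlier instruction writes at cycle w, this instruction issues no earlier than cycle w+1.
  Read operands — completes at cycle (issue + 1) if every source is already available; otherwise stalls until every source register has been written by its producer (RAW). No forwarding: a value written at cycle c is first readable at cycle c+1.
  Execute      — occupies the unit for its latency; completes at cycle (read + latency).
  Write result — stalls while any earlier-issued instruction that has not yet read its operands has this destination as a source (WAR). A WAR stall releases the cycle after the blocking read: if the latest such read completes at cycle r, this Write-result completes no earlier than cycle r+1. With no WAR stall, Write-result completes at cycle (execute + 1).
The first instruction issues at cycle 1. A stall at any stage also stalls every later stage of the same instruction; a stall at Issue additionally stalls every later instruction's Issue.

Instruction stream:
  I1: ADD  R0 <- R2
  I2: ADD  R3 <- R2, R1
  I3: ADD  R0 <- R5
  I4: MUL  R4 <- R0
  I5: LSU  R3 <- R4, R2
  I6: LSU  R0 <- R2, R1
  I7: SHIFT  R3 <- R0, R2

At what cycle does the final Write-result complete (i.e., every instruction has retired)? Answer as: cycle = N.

cycle = 33

I1  is:1  ro:2  ex:4  wr:5
I2  is:6  ro:7  ex:9  wr:10  — struct: ADD busy until I1 writes@5
I3  is:11  ro:12  ex:14  wr:15  — struct: ADD busy until I2 writes@10
I4  is:12  ro:16  ex:22  wr:23  — RAW R0: wait I3 write@15
I5  is:13  ro:24  ex:25  wr:26  — RAW R4: wait I4 write@23
I6  is:27  ro:28  ex:29  wr:30  — struct: LSU busy until I5 writes@26
I7  is:28  ro:31  ex:32  wr:33  — RAW R0: wait I6 write@30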